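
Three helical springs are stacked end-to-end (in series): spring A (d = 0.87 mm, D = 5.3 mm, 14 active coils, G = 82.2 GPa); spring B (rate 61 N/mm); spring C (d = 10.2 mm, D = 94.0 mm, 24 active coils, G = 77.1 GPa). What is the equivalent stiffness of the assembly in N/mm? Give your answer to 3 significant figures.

1.78 N/mm

k_A = Gd⁴/(8D³N_a) = (82.2×10³)(0.87⁴)/(8·5.3³·14) = 2.8243 N/mm
k_C = Gd⁴/(8D³N_a) = (77.1×10³)(10.2⁴)/(8·94.0³·24) = 5.2332 N/mm
Series: 1/k_eq = 1/2.8243 + 1/61 + 1/5.2332 = 0.56156; k_eq = 1.7808 N/mm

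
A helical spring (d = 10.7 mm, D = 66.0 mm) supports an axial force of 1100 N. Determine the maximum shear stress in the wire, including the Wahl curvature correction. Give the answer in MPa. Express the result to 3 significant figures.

188 MPa

Spring index C = D/d = 66.0/10.7 = 6.1682
K_W = (4C−1)/(4C−4) + 0.615/C = 23.673/20.673 + 0.0997 = 1.2448
τ₀ = 8FD/(πd³) = 8·1100·66.0/(π·10.7³) = 580800/3848.6 = 150.91 MPa
τ_max = K·τ₀ = 1.2448 × 150.91 = 187.86 MPa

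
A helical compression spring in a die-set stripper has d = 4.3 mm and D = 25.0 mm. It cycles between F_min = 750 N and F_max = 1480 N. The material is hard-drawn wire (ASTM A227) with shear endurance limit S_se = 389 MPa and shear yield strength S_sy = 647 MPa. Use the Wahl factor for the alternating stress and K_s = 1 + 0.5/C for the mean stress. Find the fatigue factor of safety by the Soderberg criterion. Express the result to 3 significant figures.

C = D/d = 25.0/4.3 = 5.8140; K_W = (4C−1)/(4C−4)+0.615/C = 1.2616; K_s = 1+0.5/C = 1.0860
F_a = (F_max−F_min)/2 = 365 N; F_m = (F_max+F_min)/2 = 1115 N
τ_a = K_W·8F_aD/(πd³) = 1.2616 × 292.26 = 368.71 MPa
τ_m = K_s·8F_mD/(πd³) = 1.0860 × 892.79 = 969.57 MPa
Soderberg: 1/n_f = τ_a/S_se + τ_m/S_sy = 368.71/389 + 969.57/647 = 0.94783 + 1.49856 = 2.4464
n_f = 1/2.4464 = 0.4088

0.409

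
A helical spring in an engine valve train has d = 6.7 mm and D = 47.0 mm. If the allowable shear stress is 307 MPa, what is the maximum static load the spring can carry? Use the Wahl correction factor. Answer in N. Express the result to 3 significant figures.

C = D/d = 47.0/6.7 = 7.0149
K_W = (4C−1)/(4C−4) + 0.615/C = 27.060/24.060 + 0.0877 = 1.2124
τ_max = K·8FD/(πd³) → F_max = τ_allow·πd³/(8DK)
F_max = 307·π·6.7³/(8·47.0·1.2124) = 2.9008e+05/455.85 = 636.35 N

636 N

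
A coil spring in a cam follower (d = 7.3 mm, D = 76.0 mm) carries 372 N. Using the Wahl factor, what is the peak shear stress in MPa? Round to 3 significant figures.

211 MPa

Spring index C = D/d = 76.0/7.3 = 10.4110
K_W = (4C−1)/(4C−4) + 0.615/C = 40.644/37.644 + 0.0591 = 1.1388
τ₀ = 8FD/(πd³) = 8·372·76.0/(π·7.3³) = 226176/1222.1 = 185.07 MPa
τ_max = K·τ₀ = 1.1388 × 185.07 = 210.75 MPa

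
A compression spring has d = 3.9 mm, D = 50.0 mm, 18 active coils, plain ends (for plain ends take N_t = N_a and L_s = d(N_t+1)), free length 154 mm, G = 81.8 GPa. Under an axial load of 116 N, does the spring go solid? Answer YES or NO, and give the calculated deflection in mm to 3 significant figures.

k = Gd⁴/(8D³N_a) = (81.8×10³)(3.9⁴)/(8·50.0³·18) = 1.0513 N/mm
N_t = 18; L_s = 3.9·19 = 74.1 mm; δ_solid = L₀ − L_s = 154 − 74.1 = 79.9 mm
δ = F/k = 116/1.0513 = 110.34 mm
δ ≥ δ_solid → spring goes solid

YES, δ = 110 mm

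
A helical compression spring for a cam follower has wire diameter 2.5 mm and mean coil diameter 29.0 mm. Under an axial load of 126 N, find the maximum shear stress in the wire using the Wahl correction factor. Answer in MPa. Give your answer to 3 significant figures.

Spring index C = D/d = 29.0/2.5 = 11.6000
K_W = (4C−1)/(4C−4) + 0.615/C = 45.400/42.400 + 0.0530 = 1.1238
τ₀ = 8FD/(πd³) = 8·126·29.0/(π·2.5³) = 29232/49.087 = 595.51 MPa
τ_max = K·τ₀ = 1.1238 × 595.51 = 669.22 MPa

669 MPa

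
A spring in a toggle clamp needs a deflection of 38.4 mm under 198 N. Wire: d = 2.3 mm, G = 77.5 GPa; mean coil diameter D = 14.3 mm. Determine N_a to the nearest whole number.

Required rate k = F/δ = 198/38.4 = 5.1562 N/mm
N_a = Gd⁴/(8D³k) = (77.5×10³ × 2.3⁴)/(8 × 14.3³ × 5.1562)
    = 2.16877e+06 / 120624 = 17.98 → 18 coils

18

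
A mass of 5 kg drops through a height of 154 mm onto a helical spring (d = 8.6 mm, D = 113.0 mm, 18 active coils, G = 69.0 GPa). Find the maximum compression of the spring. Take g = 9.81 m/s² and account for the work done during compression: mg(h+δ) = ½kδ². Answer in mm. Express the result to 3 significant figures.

k = Gd⁴/(8D³N_a) = (69.0×10³)(8.6⁴)/(8·113.0³·18) = 1.8165 N/mm
W = mg = 5 × 9.81 = 49.05 N
½kδ² − Wδ − Wh = 0 → δ = (W + √(W² + 2kWh))/k
δ = (49.05 + √(2405.9 + 27443.2))/1.8165 = (49.05 + 172.77)/1.8165 = 122.11 mm

122 mm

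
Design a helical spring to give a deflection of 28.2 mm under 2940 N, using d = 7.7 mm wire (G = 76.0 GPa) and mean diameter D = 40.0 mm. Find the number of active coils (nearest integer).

5

Required rate k = F/δ = 2940/28.2 = 104.26 N/mm
N_a = Gd⁴/(8D³k) = (76.0×10³ × 7.7⁴)/(8 × 40.0³ × 104.26)
    = 2.67163e+08 / 5.33787e+07 = 5.005 → 5 coils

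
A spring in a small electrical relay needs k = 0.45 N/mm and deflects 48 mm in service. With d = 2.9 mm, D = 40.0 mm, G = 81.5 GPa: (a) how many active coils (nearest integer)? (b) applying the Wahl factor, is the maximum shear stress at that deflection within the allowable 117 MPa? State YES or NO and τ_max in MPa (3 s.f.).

(a) 25 coils; (b) YES, τ_max = 99.6 MPa

N_a = Gd⁴/(8D³k) = (81.5×10³)(2.9⁴)/(8·40.0³·0.45) = 25.02 → N_a = 25
Actual rate k = Gd⁴/(8D³·25) = 0.45034 N/mm
Working load F = kδ = 0.45034·48 = 21.616 N
C = 40.0/2.9 = 13.7931; K_W = (4C−1)/(4C−4)+0.615/C = 1.1032
τ_max = K_W·8FD/(πd³) = 1.1032·90.279 = 99.597 MPa
τ_max ≤ 117 MPa → acceptable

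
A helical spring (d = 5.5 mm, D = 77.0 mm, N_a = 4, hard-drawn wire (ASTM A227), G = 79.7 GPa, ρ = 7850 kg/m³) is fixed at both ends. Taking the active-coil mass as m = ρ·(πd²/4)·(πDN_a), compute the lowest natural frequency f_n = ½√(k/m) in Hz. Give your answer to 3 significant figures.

k = Gd⁴/(8D³N_a) = (79.7×10³)(5.5⁴)/(8·77.0³·4) = 4.9921 N/mm = 4992.1 N/m
Wire length L = πDN_a = π·77.0·4 = 967.61 mm
m = ρ·(πd²/4)·L = 7850 × 23.758×10⁻⁶ m² × 0.96761 m = 0.18046 kg
f_n = ½√(k/m) = 0.5·√(4992.1/0.18046) = 0.5·√(27663) = 83.161 Hz

83.2 Hz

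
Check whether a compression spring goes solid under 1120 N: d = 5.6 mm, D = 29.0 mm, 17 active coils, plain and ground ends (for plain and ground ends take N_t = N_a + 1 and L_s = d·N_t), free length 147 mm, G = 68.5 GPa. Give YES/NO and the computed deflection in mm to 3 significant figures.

k = Gd⁴/(8D³N_a) = (68.5×10³)(5.6⁴)/(8·29.0³·17) = 20.31 N/mm
N_t = 18; L_s = 5.6·18 = 100.8 mm; δ_solid = L₀ − L_s = 147 − 100.8 = 46.2 mm
δ = F/k = 1120/20.31 = 55.145 mm
δ ≥ δ_solid → spring goes solid

YES, δ = 55.1 mm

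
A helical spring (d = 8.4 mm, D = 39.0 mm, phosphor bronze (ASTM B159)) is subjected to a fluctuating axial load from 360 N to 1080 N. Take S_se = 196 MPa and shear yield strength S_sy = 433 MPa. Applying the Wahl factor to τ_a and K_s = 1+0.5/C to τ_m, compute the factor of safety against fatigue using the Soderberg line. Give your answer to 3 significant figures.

1.39

C = D/d = 39.0/8.4 = 4.6429; K_W = (4C−1)/(4C−4)+0.615/C = 1.3383; K_s = 1+0.5/C = 1.1077
F_a = (F_max−F_min)/2 = 360 N; F_m = (F_max+F_min)/2 = 720 N
τ_a = K_W·8F_aD/(πd³) = 1.3383 × 60.321 = 80.73 MPa
τ_m = K_s·8F_mD/(πd³) = 1.1077 × 120.64 = 133.63 MPa
Soderberg: 1/n_f = τ_a/S_se + τ_m/S_sy = 80.73/196 + 133.63/433 = 0.41189 + 0.30862 = 0.72051
n_f = 1/0.72051 = 1.388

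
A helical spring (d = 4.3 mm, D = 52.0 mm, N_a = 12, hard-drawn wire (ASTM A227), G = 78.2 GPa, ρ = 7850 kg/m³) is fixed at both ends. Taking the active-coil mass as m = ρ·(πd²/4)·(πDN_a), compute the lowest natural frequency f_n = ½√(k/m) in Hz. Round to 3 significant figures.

k = Gd⁴/(8D³N_a) = (78.2×10³)(4.3⁴)/(8·52.0³·12) = 1.9806 N/mm = 1980.6 N/m
Wire length L = πDN_a = π·52.0·12 = 1960.4 mm
m = ρ·(πd²/4)·L = 7850 × 14.522×10⁻⁶ m² × 1.9604 m = 0.22348 kg
f_n = ½√(k/m) = 0.5·√(1980.6/0.22348) = 0.5·√(8862.7) = 47.071 Hz

47.1 Hz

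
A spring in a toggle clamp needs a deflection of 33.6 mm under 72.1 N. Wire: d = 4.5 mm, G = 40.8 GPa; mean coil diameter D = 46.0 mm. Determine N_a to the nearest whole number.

Required rate k = F/δ = 72.1/33.6 = 2.1458 N/mm
N_a = Gd⁴/(8D³k) = (40.8×10³ × 4.5⁴)/(8 × 46.0³ × 2.1458)
    = 1.67306e+07 / 1.67093e+06 = 10.01 → 10 coils

10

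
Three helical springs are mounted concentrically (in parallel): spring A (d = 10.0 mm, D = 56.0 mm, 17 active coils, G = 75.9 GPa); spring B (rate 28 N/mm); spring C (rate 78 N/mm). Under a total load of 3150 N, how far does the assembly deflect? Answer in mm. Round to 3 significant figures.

k_A = Gd⁴/(8D³N_a) = (75.9×10³)(10.0⁴)/(8·56.0³·17) = 31.779 N/mm
Parallel: k_eq = 31.779 + 28 + 78 = 137.78 N/mm
δ = F/k_eq = 3150/137.78 = 22.863 mm

22.9 mm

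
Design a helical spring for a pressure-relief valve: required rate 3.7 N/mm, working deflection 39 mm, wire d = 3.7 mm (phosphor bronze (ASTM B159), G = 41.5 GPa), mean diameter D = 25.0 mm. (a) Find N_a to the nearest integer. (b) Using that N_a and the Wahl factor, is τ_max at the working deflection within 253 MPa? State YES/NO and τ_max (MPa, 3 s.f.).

N_a = Gd⁴/(8D³k) = (41.5×10³)(3.7⁴)/(8·25.0³·3.7) = 16.82 → N_a = 17
Actual rate k = Gd⁴/(8D³·17) = 3.6601 N/mm
Working load F = kδ = 3.6601·39 = 142.74 N
C = 25.0/3.7 = 6.7568; K_W = (4C−1)/(4C−4)+0.615/C = 1.2213
τ_max = K_W·8FD/(πd³) = 1.2213·179.41 = 219.11 MPa
τ_max ≤ 253 MPa → acceptable

(a) 17 coils; (b) YES, τ_max = 219 MPa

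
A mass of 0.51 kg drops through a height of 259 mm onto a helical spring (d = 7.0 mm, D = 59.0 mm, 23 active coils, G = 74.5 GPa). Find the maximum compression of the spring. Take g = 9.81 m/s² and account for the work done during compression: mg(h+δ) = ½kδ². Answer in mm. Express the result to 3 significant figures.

24.5 mm

k = Gd⁴/(8D³N_a) = (74.5×10³)(7.0⁴)/(8·59.0³·23) = 4.7334 N/mm
W = mg = 0.51 × 9.81 = 5.0031 N
½kδ² − Wδ − Wh = 0 → δ = (W + √(W² + 2kWh))/k
δ = (5.0031 + √(25.031 + 12267.1))/4.7334 = (5.0031 + 110.87)/4.7334 = 24.48 mm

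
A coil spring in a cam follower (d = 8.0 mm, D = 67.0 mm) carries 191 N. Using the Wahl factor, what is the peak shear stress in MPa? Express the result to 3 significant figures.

Spring index C = D/d = 67.0/8.0 = 8.3750
K_W = (4C−1)/(4C−4) + 0.615/C = 32.500/29.500 + 0.0734 = 1.1751
τ₀ = 8FD/(πd³) = 8·191·67.0/(π·8.0³) = 102376/1608.5 = 63.647 MPa
τ_max = K·τ₀ = 1.1751 × 63.647 = 74.793 MPa

74.8 MPa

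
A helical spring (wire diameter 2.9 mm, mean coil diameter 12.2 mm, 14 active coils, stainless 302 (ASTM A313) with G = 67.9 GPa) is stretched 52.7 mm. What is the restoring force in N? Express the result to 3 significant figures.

k = Gd⁴/(8D³N_a) = (67.9×10³)(2.9⁴)/(8·12.2³·14) = 23.614 N/mm
F = k·δ = 23.614 × 52.7 = 1244.4 N

1240 N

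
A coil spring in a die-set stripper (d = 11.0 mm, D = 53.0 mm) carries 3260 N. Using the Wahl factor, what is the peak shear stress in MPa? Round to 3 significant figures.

Spring index C = D/d = 53.0/11.0 = 4.8182
K_W = (4C−1)/(4C−4) + 0.615/C = 18.273/15.273 + 0.1276 = 1.3241
τ₀ = 8FD/(πd³) = 8·3260·53.0/(π·11.0³) = 1.38224e+06/4181.5 = 330.56 MPa
τ_max = K·τ₀ = 1.3241 × 330.56 = 437.69 MPa

438 MPa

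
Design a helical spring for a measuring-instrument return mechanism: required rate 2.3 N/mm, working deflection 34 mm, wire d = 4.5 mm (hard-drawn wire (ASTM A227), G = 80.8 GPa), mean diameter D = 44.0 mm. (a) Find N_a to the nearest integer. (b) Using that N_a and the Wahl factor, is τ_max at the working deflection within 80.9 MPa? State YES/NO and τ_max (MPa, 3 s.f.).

N_a = Gd⁴/(8D³k) = (80.8×10³)(4.5⁴)/(8·44.0³·2.3) = 21.14 → N_a = 21
Actual rate k = Gd⁴/(8D³·21) = 2.3152 N/mm
Working load F = kδ = 2.3152·34 = 78.718 N
C = 44.0/4.5 = 9.7778; K_W = (4C−1)/(4C−4)+0.615/C = 1.1483
τ_max = K_W·8FD/(πd³) = 1.1483·96.79 = 111.15 MPa
τ_max > 80.9 MPa → exceeds allowable

(a) 21 coils; (b) NO, τ_max = 111 MPa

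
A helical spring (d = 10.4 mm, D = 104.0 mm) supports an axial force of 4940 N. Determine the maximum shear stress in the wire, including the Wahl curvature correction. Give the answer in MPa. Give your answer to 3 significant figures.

1330 MPa

Spring index C = D/d = 104.0/10.4 = 10.0000
K_W = (4C−1)/(4C−4) + 0.615/C = 39.000/36.000 + 0.0615 = 1.1448
τ₀ = 8FD/(πd³) = 8·4940·104.0/(π·10.4³) = 4.11008e+06/3533.9 = 1163.1 MPa
τ_max = K·τ₀ = 1.1448 × 1163.1 = 1331.5 MPa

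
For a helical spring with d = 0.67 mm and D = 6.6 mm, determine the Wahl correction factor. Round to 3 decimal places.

1.147

C = D/d = 6.6/0.67 = 9.8507
K_W = (4C−1)/(4C−4) + 0.615/C = 38.403/35.403 + 0.0624 = 1.1472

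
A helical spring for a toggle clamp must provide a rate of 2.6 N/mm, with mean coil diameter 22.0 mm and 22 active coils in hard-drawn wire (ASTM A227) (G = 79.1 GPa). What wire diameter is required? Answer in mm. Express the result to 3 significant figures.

d = (8D³N_a·k / G)^(1/4) = (8·22.0³·22·2.6 / (79.1×10³))^0.25
  = (61.6)^0.25 = 2.8015 mm

2.80 mm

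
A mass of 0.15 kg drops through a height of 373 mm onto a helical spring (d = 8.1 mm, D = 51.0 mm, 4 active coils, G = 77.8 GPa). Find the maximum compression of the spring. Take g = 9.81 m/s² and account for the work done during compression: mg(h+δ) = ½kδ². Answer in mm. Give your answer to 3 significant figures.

k = Gd⁴/(8D³N_a) = (77.8×10³)(8.1⁴)/(8·51.0³·4) = 78.897 N/mm
W = mg = 0.15 × 9.81 = 1.4715 N
½kδ² − Wδ − Wh = 0 → δ = (W + √(W² + 2kWh))/k
δ = (1.4715 + √(2.1653 + 86608))/78.897 = (1.4715 + 294.3)/78.897 = 3.7488 mm

3.75 mm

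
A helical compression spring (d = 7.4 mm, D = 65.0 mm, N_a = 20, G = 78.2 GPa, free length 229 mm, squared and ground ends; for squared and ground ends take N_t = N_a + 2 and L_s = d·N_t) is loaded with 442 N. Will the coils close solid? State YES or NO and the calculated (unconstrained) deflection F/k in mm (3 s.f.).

k = Gd⁴/(8D³N_a) = (78.2×10³)(7.4⁴)/(8·65.0³·20) = 5.3367 N/mm
N_t = 22; L_s = 7.4·22 = 162.8 mm; δ_solid = L₀ − L_s = 229 − 162.8 = 66.2 mm
δ = F/k = 442/5.3367 = 82.823 mm
δ ≥ δ_solid → spring goes solid

YES, δ = 82.8 mm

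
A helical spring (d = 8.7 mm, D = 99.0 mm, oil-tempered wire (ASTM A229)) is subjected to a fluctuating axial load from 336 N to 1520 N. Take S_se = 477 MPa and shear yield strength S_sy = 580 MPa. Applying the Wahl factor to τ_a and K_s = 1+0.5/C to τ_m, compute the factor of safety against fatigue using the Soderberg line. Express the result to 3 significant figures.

0.851

C = D/d = 99.0/8.7 = 11.3793; K_W = (4C−1)/(4C−4)+0.615/C = 1.1263; K_s = 1+0.5/C = 1.0439
F_a = (F_max−F_min)/2 = 592 N; F_m = (F_max+F_min)/2 = 928 N
τ_a = K_W·8F_aD/(πd³) = 1.1263 × 226.64 = 255.27 MPa
τ_m = K_s·8F_mD/(πd³) = 1.0439 × 355.28 = 370.89 MPa
Soderberg: 1/n_f = τ_a/S_se + τ_m/S_sy = 255.27/477 + 370.89/580 = 0.53515 + 0.63946 = 1.1746
n_f = 1/1.1746 = 0.8513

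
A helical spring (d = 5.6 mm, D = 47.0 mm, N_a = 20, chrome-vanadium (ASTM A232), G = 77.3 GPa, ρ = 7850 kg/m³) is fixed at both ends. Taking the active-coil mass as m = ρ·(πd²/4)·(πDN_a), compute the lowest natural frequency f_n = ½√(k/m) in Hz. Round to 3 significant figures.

44.8 Hz

k = Gd⁴/(8D³N_a) = (77.3×10³)(5.6⁴)/(8·47.0³·20) = 4.5763 N/mm = 4576.3 N/m
Wire length L = πDN_a = π·47.0·20 = 2953.1 mm
m = ρ·(πd²/4)·L = 7850 × 24.63×10⁻⁶ m² × 2.9531 m = 0.57097 kg
f_n = ½√(k/m) = 0.5·√(4576.3/0.57097) = 0.5·√(8015) = 44.763 Hz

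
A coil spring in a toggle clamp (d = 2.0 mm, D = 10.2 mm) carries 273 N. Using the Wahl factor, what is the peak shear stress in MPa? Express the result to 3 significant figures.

Spring index C = D/d = 10.2/2.0 = 5.1000
K_W = (4C−1)/(4C−4) + 0.615/C = 19.400/16.400 + 0.1206 = 1.3035
τ₀ = 8FD/(πd³) = 8·273·10.2/(π·2.0³) = 22276.8/25.133 = 886.37 MPa
τ_max = K·τ₀ = 1.3035 × 886.37 = 1155.4 MPa

1160 MPa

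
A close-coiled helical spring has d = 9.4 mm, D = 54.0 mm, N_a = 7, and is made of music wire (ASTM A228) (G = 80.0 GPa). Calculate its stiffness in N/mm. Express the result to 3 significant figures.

70.8 N/mm

k = Gd⁴/(8D³N_a) = (80.0×10³ × 9.4⁴) / (8 × 54.0³ × 7)
  = 6.24599e+08 / 8.81798e+06 = 70.832 N/mm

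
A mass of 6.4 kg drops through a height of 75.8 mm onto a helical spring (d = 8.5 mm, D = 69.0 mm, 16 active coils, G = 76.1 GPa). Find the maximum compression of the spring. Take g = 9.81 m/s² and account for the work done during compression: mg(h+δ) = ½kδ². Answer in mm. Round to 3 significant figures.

k = Gd⁴/(8D³N_a) = (76.1×10³)(8.5⁴)/(8·69.0³·16) = 9.4472 N/mm
W = mg = 6.4 × 9.81 = 62.784 N
½kδ² − Wδ − Wh = 0 → δ = (W + √(W² + 2kWh))/k
δ = (62.784 + √(3941.8 + 89919))/9.4472 = (62.784 + 306.37)/9.4472 = 39.075 mm

39.1 mm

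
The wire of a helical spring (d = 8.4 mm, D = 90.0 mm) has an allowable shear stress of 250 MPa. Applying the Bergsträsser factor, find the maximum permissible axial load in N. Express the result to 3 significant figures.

574 N

C = D/d = 90.0/8.4 = 10.7143
K_B = (4C+2)/(4C−3) = 44.857/39.857 = 1.1254
τ_max = K·8FD/(πd³) → F_max = τ_allow·πd³/(8DK)
F_max = 250·π·8.4³/(8·90.0·1.1254) = 4.6551e+05/810.32 = 574.47 N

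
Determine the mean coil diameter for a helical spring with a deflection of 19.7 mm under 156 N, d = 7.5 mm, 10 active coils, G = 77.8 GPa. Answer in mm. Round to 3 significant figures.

Required rate k = F/δ = 156/19.7 = 7.9188 N/mm
D = (Gd⁴/(8N_a·k))^(1/3) = (77.8×10³·7.5⁴/(8·10·7.9188))^(1/3)
  = (388576)^(1/3) = 72.9724 mm

73.0 mm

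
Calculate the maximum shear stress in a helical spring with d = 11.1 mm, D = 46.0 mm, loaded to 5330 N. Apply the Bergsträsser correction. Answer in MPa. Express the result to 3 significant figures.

Spring index C = D/d = 46.0/11.1 = 4.1441
K_B = (4C+2)/(4C−3) = 18.577/13.577 = 1.3683
τ₀ = 8FD/(πd³) = 8·5330·46.0/(π·11.1³) = 1.96144e+06/4296.5 = 456.52 MPa
τ_max = K·τ₀ = 1.3683 × 456.52 = 624.64 MPa

625 MPa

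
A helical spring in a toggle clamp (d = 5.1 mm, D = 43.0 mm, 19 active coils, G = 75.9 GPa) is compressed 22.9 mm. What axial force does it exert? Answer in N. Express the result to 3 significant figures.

97.3 N

k = Gd⁴/(8D³N_a) = (75.9×10³)(5.1⁴)/(8·43.0³·19) = 4.2489 N/mm
F = k·δ = 4.2489 × 22.9 = 97.299 N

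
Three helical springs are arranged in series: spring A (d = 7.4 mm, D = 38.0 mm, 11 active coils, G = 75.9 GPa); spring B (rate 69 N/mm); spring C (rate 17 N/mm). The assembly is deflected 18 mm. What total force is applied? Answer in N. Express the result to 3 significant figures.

190 N

k_A = Gd⁴/(8D³N_a) = (75.9×10³)(7.4⁴)/(8·38.0³·11) = 47.134 N/mm
Series: 1/k_eq = 1/47.134 + 1/69 + 1/17 = 0.094532; k_eq = 10.578 N/mm
F = k_eq·δ = 10.578·18 = 190.41 N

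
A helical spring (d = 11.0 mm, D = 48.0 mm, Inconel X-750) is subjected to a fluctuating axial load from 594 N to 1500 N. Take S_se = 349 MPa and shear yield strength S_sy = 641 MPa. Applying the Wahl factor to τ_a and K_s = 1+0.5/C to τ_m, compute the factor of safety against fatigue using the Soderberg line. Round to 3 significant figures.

C = D/d = 48.0/11.0 = 4.3636; K_W = (4C−1)/(4C−4)+0.615/C = 1.3639; K_s = 1+0.5/C = 1.1146
F_a = (F_max−F_min)/2 = 453 N; F_m = (F_max+F_min)/2 = 1047 N
τ_a = K_W·8F_aD/(πd³) = 1.3639 × 41.601 = 56.74 MPa
τ_m = K_s·8F_mD/(πd³) = 1.1146 × 96.15 = 107.17 MPa
Soderberg: 1/n_f = τ_a/S_se + τ_m/S_sy = 56.74/349 + 107.17/641 = 0.16258 + 0.16719 = 0.32977
n_f = 1/0.32977 = 3.032

3.03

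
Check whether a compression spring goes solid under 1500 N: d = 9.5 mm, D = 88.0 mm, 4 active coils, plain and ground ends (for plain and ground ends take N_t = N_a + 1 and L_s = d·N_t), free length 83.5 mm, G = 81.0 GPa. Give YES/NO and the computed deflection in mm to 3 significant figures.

k = Gd⁴/(8D³N_a) = (81.0×10³)(9.5⁴)/(8·88.0³·4) = 30.254 N/mm
N_t = 5; L_s = 9.5·5 = 47.5 mm; δ_solid = L₀ − L_s = 83.5 − 47.5 = 36 mm
δ = F/k = 1500/30.254 = 49.58 mm
δ ≥ δ_solid → spring goes solid

YES, δ = 49.6 mm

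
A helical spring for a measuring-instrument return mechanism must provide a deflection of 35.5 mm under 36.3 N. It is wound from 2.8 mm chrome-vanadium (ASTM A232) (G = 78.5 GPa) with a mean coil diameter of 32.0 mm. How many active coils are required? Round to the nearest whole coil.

18

Required rate k = F/δ = 36.3/35.5 = 1.0225 N/mm
N_a = Gd⁴/(8D³k) = (78.5×10³ × 2.8⁴)/(8 × 32.0³ × 1.0225)
    = 4.82505e+06 / 268051 = 18 → 18 coils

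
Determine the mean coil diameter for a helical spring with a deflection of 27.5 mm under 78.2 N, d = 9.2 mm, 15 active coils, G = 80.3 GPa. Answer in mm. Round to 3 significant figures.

Required rate k = F/δ = 78.2/27.5 = 2.8436 N/mm
D = (Gd⁴/(8N_a·k))^(1/3) = (80.3×10³·9.2⁴/(8·15·2.8436))^(1/3)
  = (1.68582e+06)^(1/3) = 119.0156 mm

119 mm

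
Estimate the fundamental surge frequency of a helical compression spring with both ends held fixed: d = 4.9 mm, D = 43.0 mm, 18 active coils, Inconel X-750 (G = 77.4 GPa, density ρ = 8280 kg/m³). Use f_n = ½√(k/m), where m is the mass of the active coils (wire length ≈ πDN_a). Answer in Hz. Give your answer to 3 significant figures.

50.7 Hz

k = Gd⁴/(8D³N_a) = (77.4×10³)(4.9⁴)/(8·43.0³·18) = 3.8972 N/mm = 3897.2 N/m
Wire length L = πDN_a = π·43.0·18 = 2431.6 mm
m = ρ·(πd²/4)·L = 8280 × 18.857×10⁻⁶ m² × 2.4316 m = 0.37967 kg
f_n = ½√(k/m) = 0.5·√(3897.2/0.37967) = 0.5·√(10265) = 50.658 Hz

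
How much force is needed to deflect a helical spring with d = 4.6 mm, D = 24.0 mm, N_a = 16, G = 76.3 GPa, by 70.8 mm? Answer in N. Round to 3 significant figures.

1370 N

k = Gd⁴/(8D³N_a) = (76.3×10³)(4.6⁴)/(8·24.0³·16) = 19.307 N/mm
F = k·δ = 19.307 × 70.8 = 1366.9 N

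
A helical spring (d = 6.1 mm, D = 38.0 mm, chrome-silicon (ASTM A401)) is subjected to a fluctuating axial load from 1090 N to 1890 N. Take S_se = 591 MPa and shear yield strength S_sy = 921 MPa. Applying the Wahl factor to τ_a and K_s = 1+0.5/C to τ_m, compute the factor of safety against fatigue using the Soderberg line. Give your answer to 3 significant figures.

C = D/d = 38.0/6.1 = 6.2295; K_W = (4C−1)/(4C−4)+0.615/C = 1.2421; K_s = 1+0.5/C = 1.0803
F_a = (F_max−F_min)/2 = 400 N; F_m = (F_max+F_min)/2 = 1490 N
τ_a = K_W·8F_aD/(πd³) = 1.2421 × 170.53 = 211.82 MPa
τ_m = K_s·8F_mD/(πd³) = 1.0803 × 635.21 = 686.2 MPa
Soderberg: 1/n_f = τ_a/S_se + τ_m/S_sy = 211.82/591 + 686.2/921 = 0.35841 + 0.74506 = 1.1035
n_f = 1/1.1035 = 0.9062

0.906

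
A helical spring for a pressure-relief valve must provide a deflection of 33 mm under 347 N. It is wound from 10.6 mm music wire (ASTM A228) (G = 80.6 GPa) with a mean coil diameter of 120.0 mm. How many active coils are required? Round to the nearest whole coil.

Required rate k = F/δ = 347/33 = 10.515 N/mm
N_a = Gd⁴/(8D³k) = (80.6×10³ × 10.6⁴)/(8 × 120.0³ × 10.515)
    = 1.01756e+09 / 1.45361e+08 = 7 → 7 coils

7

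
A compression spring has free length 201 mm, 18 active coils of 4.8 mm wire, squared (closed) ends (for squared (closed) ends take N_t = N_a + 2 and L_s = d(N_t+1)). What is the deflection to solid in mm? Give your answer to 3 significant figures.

N_t = 20; L_s = 4.8·21 = 100.8 mm
δ_solid = L₀ − L_s = 201 − 100.8 = 100.2 mm

100 mm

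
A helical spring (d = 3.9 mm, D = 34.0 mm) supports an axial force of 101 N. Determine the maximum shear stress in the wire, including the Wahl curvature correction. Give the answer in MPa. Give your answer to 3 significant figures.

172 MPa

Spring index C = D/d = 34.0/3.9 = 8.7179
K_W = (4C−1)/(4C−4) + 0.615/C = 33.872/30.872 + 0.0705 = 1.1677
τ₀ = 8FD/(πd³) = 8·101·34.0/(π·3.9³) = 27472/186.36 = 147.42 MPa
τ_max = K·τ₀ = 1.1677 × 147.42 = 172.14 MPa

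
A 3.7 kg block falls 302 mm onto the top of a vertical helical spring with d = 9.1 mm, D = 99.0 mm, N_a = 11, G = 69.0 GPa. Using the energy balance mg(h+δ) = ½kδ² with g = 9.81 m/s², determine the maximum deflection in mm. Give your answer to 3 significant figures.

69.8 mm

k = Gd⁴/(8D³N_a) = (69.0×10³)(9.1⁴)/(8·99.0³·11) = 5.5415 N/mm
W = mg = 3.7 × 9.81 = 36.297 N
½kδ² − Wδ − Wh = 0 → δ = (W + √(W² + 2kWh))/k
δ = (36.297 + √(1317.5 + 121488))/5.5415 = (36.297 + 350.44)/5.5415 = 69.789 mm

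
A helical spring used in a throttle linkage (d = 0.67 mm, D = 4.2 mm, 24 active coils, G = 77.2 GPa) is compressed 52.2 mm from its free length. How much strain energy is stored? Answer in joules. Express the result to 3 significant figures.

1.49 J

k = Gd⁴/(8D³N_a) = (77.2×10³)(0.67⁴)/(8·4.2³·24) = 1.0936 N/mm
U = ½kδ² = 0.5 × 1.0936 × 52.2² = 1490 N·mm = 1.49 J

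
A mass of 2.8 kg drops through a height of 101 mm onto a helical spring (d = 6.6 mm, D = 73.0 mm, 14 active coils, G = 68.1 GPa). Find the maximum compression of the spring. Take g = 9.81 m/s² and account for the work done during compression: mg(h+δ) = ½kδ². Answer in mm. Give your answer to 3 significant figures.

k = Gd⁴/(8D³N_a) = (68.1×10³)(6.6⁴)/(8·73.0³·14) = 2.9658 N/mm
W = mg = 2.8 × 9.81 = 27.468 N
½kδ² − Wδ − Wh = 0 → δ = (W + √(W² + 2kWh))/k
δ = (27.468 + √(754.49 + 16455.6))/2.9658 = (27.468 + 131.19)/2.9658 = 53.496 mm

53.5 mm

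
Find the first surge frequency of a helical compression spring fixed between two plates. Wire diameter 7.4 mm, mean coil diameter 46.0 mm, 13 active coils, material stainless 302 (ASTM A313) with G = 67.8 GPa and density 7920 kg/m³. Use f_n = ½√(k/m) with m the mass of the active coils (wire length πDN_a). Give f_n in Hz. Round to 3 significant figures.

88.6 Hz

k = Gd⁴/(8D³N_a) = (67.8×10³)(7.4⁴)/(8·46.0³·13) = 20.084 N/mm = 20084 N/m
Wire length L = πDN_a = π·46.0·13 = 1878.7 mm
m = ρ·(πd²/4)·L = 7920 × 43.008×10⁻⁶ m² × 1.8787 m = 0.63993 kg
f_n = ½√(k/m) = 0.5·√(20084/0.63993) = 0.5·√(31385) = 88.579 Hz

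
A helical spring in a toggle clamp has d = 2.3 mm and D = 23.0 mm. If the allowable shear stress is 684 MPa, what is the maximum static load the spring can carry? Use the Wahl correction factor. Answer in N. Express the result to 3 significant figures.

C = D/d = 23.0/2.3 = 10.0000
K_W = (4C−1)/(4C−4) + 0.615/C = 39.000/36.000 + 0.0615 = 1.1448
τ_max = K·8FD/(πd³) → F_max = τ_allow·πd³/(8DK)
F_max = 684·π·2.3³/(8·23.0·1.1448) = 26145/210.65 = 124.12 N

124 N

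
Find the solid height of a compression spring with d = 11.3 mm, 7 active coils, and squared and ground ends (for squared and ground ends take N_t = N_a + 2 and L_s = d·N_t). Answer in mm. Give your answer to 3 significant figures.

squared and ground ends: N_t = N_a + 2 = 7 + 2 = 9
L_s = d·N_t = 11.3 × 9 = 101.7 mm

102 mm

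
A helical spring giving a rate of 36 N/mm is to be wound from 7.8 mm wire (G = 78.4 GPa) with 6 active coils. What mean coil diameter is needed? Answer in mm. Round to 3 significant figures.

55.2 mm

D = (Gd⁴/(8N_a·k))^(1/3) = (78.4×10³·7.8⁴/(8·6·36))^(1/3)
  = (167939)^(1/3) = 55.1718 mm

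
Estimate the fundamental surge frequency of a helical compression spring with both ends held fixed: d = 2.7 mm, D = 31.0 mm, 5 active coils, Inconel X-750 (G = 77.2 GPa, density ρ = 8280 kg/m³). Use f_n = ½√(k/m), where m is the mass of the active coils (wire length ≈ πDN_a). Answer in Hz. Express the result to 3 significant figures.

k = Gd⁴/(8D³N_a) = (77.2×10³)(2.7⁴)/(8·31.0³·5) = 3.4429 N/mm = 3442.9 N/m
Wire length L = πDN_a = π·31.0·5 = 486.95 mm
m = ρ·(πd²/4)·L = 8280 × 5.7256×10⁻⁶ m² × 0.48695 m = 0.023085 kg
f_n = ½√(k/m) = 0.5·√(3442.9/0.023085) = 0.5·√(1.4914e+05) = 193.09 Hz

193 Hz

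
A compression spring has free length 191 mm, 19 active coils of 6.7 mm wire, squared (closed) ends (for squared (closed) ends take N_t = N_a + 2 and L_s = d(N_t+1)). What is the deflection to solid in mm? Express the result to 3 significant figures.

43.6 mm

N_t = 21; L_s = 6.7·22 = 147.4 mm
δ_solid = L₀ − L_s = 191 − 147.4 = 43.6 mm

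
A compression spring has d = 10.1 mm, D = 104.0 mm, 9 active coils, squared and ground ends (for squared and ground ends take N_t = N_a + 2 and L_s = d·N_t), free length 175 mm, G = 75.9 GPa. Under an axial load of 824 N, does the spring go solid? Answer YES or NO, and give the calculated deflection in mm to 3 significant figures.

k = Gd⁴/(8D³N_a) = (75.9×10³)(10.1⁴)/(8·104.0³·9) = 9.752 N/mm
N_t = 11; L_s = 10.1·11 = 111.1 mm; δ_solid = L₀ − L_s = 175 − 111.1 = 63.9 mm
δ = F/k = 824/9.752 = 84.495 mm
δ ≥ δ_solid → spring goes solid

YES, δ = 84.5 mm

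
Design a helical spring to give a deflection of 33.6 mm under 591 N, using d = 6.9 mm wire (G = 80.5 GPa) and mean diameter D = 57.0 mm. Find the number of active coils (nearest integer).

Required rate k = F/δ = 591/33.6 = 17.589 N/mm
N_a = Gd⁴/(8D³k) = (80.5×10³ × 6.9⁴)/(8 × 57.0³ × 17.589)
    = 1.8247e+08 / 2.60593e+07 = 7.002 → 7 coils

7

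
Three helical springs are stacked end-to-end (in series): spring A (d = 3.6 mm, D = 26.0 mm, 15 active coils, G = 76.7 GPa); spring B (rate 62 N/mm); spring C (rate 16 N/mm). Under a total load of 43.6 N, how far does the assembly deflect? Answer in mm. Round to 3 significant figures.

k_A = Gd⁴/(8D³N_a) = (76.7×10³)(3.6⁴)/(8·26.0³·15) = 6.1081 N/mm
Series: 1/k_eq = 1/6.1081 + 1/62 + 1/16 = 0.24235; k_eq = 4.1263 N/mm
δ = F/k_eq = 43.6/4.1263 = 10.566 mm

10.6 mm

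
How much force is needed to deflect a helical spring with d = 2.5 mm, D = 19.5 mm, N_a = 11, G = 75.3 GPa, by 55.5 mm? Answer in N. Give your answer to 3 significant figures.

250 N

k = Gd⁴/(8D³N_a) = (75.3×10³)(2.5⁴)/(8·19.5³·11) = 4.5078 N/mm
F = k·δ = 4.5078 × 55.5 = 250.19 N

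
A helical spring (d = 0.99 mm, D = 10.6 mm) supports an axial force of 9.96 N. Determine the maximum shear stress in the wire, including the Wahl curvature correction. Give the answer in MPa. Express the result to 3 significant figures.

Spring index C = D/d = 10.6/0.99 = 10.7071
K_W = (4C−1)/(4C−4) + 0.615/C = 41.828/38.828 + 0.0574 = 1.1347
τ₀ = 8FD/(πd³) = 8·9.96·10.6/(π·0.99³) = 844.608/3.0483 = 277.08 MPa
τ_max = K·τ₀ = 1.1347 × 277.08 = 314.4 MPa

314 MPa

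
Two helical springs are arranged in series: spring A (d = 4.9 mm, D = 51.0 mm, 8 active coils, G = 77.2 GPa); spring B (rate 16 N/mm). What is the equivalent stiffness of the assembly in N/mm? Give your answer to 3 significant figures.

3.95 N/mm

k_A = Gd⁴/(8D³N_a) = (77.2×10³)(4.9⁴)/(8·51.0³·8) = 5.2422 N/mm
Series: 1/k_eq = 1/5.2422 + 1/16 = 0.25326; k_eq = 3.9485 N/mm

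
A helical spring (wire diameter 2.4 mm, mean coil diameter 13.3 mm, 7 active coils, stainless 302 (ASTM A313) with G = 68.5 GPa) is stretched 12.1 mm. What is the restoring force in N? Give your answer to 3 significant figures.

k = Gd⁴/(8D³N_a) = (68.5×10³)(2.4⁴)/(8·13.3³·7) = 17.25 N/mm
F = k·δ = 17.25 × 12.1 = 208.73 N

209 N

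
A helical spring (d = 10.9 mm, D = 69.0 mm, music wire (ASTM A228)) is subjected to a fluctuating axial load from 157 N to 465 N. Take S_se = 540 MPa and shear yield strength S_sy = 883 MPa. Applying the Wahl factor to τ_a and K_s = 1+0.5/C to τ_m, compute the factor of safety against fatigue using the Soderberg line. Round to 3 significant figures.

C = D/d = 69.0/10.9 = 6.3303; K_W = (4C−1)/(4C−4)+0.615/C = 1.2379; K_s = 1+0.5/C = 1.0790
F_a = (F_max−F_min)/2 = 154 N; F_m = (F_max+F_min)/2 = 311 N
τ_a = K_W·8F_aD/(πd³) = 1.2379 × 20.894 = 25.864 MPa
τ_m = K_s·8F_mD/(πd³) = 1.0790 × 42.196 = 45.529 MPa
Soderberg: 1/n_f = τ_a/S_se + τ_m/S_sy = 25.864/540 + 45.529/883 = 0.04790 + 0.05156 = 0.099458
n_f = 1/0.099458 = 10.05

10.1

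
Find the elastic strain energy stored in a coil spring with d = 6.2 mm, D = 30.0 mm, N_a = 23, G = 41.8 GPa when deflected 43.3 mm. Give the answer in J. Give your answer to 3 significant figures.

k = Gd⁴/(8D³N_a) = (41.8×10³)(6.2⁴)/(8·30.0³·23) = 12.433 N/mm
U = ½kδ² = 0.5 × 12.433 × 43.3² = 11655 N·mm = 11.655 J

11.7 J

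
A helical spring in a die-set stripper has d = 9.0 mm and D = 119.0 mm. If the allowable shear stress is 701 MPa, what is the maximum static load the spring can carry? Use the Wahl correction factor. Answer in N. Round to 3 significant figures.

1520 N

C = D/d = 119.0/9.0 = 13.2222
K_W = (4C−1)/(4C−4) + 0.615/C = 51.889/48.889 + 0.0465 = 1.1079
τ_max = K·8FD/(πd³) → F_max = τ_allow·πd³/(8DK)
F_max = 701·π·9.0³/(8·119.0·1.1079) = 1.6054e+06/1054.7 = 1522.2 N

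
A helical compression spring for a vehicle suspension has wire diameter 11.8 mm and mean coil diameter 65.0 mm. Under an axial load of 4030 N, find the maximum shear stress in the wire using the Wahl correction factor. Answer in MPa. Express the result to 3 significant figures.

Spring index C = D/d = 65.0/11.8 = 5.5085
K_W = (4C−1)/(4C−4) + 0.615/C = 21.034/18.034 + 0.1116 = 1.2780
τ₀ = 8FD/(πd³) = 8·4030·65.0/(π·11.8³) = 2.0956e+06/5161.7 = 405.99 MPa
τ_max = K·τ₀ = 1.2780 × 405.99 = 518.85 MPa

519 MPa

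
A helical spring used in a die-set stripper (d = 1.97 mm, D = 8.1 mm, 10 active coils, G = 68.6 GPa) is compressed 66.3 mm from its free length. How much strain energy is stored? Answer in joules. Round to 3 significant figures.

53.4 J

k = Gd⁴/(8D³N_a) = (68.6×10³)(1.97⁴)/(8·8.1³·10) = 24.302 N/mm
U = ½kδ² = 0.5 × 24.302 × 66.3² = 53412 N·mm = 53.412 J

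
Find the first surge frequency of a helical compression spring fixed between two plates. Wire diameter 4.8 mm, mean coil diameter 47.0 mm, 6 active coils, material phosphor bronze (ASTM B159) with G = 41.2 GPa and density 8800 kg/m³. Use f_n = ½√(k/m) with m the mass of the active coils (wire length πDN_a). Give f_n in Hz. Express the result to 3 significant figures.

88.2 Hz

k = Gd⁴/(8D³N_a) = (41.2×10³)(4.8⁴)/(8·47.0³·6) = 4.3886 N/mm = 4388.6 N/m
Wire length L = πDN_a = π·47.0·6 = 885.93 mm
m = ρ·(πd²/4)·L = 8800 × 18.096×10⁻⁶ m² × 0.88593 m = 0.14108 kg
f_n = ½√(k/m) = 0.5·√(4388.6/0.14108) = 0.5·√(31108) = 88.187 Hz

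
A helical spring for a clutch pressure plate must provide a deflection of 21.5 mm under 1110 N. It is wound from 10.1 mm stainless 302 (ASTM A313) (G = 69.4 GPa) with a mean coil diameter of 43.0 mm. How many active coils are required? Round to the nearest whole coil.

Required rate k = F/δ = 1110/21.5 = 51.628 N/mm
N_a = Gd⁴/(8D³k) = (69.4×10³ × 10.1⁴)/(8 × 43.0³ × 51.628)
    = 7.22179e+08 / 3.28382e+07 = 21.99 → 22 coils

22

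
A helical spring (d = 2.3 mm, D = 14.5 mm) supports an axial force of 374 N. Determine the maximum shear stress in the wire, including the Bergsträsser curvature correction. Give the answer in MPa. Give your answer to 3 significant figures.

Spring index C = D/d = 14.5/2.3 = 6.3043
K_B = (4C+2)/(4C−3) = 27.217/22.217 = 1.2250
τ₀ = 8FD/(πd³) = 8·374·14.5/(π·2.3³) = 43384/38.224 = 1135 MPa
τ_max = K·τ₀ = 1.2250 × 1135 = 1390.4 MPa

1390 MPa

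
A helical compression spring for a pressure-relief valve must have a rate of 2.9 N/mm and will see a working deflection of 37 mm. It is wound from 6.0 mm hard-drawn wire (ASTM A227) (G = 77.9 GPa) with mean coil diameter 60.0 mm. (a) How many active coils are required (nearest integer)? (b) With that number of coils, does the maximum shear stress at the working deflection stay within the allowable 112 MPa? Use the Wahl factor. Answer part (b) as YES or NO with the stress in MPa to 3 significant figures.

N_a = Gd⁴/(8D³k) = (77.9×10³)(6.0⁴)/(8·60.0³·2.9) = 20.15 → N_a = 20
Actual rate k = Gd⁴/(8D³·20) = 2.9213 N/mm
Working load F = kδ = 2.9213·37 = 108.09 N
C = 60.0/6.0 = 10.0000; K_W = (4C−1)/(4C−4)+0.615/C = 1.1448
τ_max = K_W·8FD/(πd³) = 1.1448·76.455 = 87.529 MPa
τ_max ≤ 112 MPa → acceptable

(a) 20 coils; (b) YES, τ_max = 87.5 MPa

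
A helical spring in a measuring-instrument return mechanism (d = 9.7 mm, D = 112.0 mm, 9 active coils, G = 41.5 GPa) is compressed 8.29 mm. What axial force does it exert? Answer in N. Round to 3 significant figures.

k = Gd⁴/(8D³N_a) = (41.5×10³)(9.7⁴)/(8·112.0³·9) = 3.632 N/mm
F = k·δ = 3.632 × 8.29 = 30.109 N

30.1 N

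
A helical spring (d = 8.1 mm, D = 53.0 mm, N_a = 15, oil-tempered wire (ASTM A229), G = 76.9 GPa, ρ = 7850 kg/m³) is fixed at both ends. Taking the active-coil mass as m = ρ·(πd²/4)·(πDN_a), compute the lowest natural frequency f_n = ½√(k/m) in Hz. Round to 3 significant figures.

k = Gd⁴/(8D³N_a) = (76.9×10³)(8.1⁴)/(8·53.0³·15) = 18.529 N/mm = 18529 N/m
Wire length L = πDN_a = π·53.0·15 = 2497.6 mm
m = ρ·(πd²/4)·L = 7850 × 51.53×10⁻⁶ m² × 2.4976 m = 1.0103 kg
f_n = ½√(k/m) = 0.5·√(18529/1.0103) = 0.5·√(18340) = 67.714 Hz

67.7 Hz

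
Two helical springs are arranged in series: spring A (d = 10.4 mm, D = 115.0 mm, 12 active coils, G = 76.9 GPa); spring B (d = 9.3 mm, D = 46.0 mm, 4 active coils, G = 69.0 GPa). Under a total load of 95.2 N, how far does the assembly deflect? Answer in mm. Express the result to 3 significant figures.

16.0 mm

k_A = Gd⁴/(8D³N_a) = (76.9×10³)(10.4⁴)/(8·115.0³·12) = 6.1616 N/mm
k_B = Gd⁴/(8D³N_a) = (69.0×10³)(9.3⁴)/(8·46.0³·4) = 165.71 N/mm
Series: 1/k_eq = 1/6.1616 + 1/165.71 = 0.16833; k_eq = 5.9407 N/mm
δ = F/k_eq = 95.2/5.9407 = 16.025 mm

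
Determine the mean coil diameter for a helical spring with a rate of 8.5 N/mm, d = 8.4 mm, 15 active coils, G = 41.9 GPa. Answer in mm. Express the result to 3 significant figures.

D = (Gd⁴/(8N_a·k))^(1/3) = (41.9×10³·8.4⁴/(8·15·8.5))^(1/3)
  = (204518)^(1/3) = 58.9174 mm

58.9 mm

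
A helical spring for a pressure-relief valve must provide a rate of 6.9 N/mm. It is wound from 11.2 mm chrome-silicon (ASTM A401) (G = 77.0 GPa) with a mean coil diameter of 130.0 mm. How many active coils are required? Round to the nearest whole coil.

N_a = Gd⁴/(8D³k) = (77.0×10³ × 11.2⁴)/(8 × 130.0³ × 6.9)
    = 1.21161e+09 / 1.21274e+08 = 9.991 → 10 coils

10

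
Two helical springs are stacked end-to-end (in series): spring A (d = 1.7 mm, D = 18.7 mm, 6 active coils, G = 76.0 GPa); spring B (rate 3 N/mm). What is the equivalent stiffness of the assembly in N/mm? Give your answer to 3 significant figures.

k_A = Gd⁴/(8D³N_a) = (76.0×10³)(1.7⁴)/(8·18.7³·6) = 2.0223 N/mm
Series: 1/k_eq = 1/2.0223 + 1/3 = 0.82782; k_eq = 1.208 N/mm

1.21 N/mm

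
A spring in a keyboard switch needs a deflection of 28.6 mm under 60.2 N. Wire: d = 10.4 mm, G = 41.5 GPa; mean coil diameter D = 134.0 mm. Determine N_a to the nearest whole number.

Required rate k = F/δ = 60.2/28.6 = 2.1049 N/mm
N_a = Gd⁴/(8D³k) = (41.5×10³ × 10.4⁴)/(8 × 134.0³ × 2.1049)
    = 4.85491e+08 / 4.05168e+07 = 11.98 → 12 coils

12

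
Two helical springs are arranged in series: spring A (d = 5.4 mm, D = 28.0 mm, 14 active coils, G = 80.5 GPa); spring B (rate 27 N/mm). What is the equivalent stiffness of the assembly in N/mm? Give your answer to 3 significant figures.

k_A = Gd⁴/(8D³N_a) = (80.5×10³)(5.4⁴)/(8·28.0³·14) = 27.841 N/mm
Series: 1/k_eq = 1/27.841 + 1/27 = 0.072956; k_eq = 13.707 N/mm

13.7 N/mm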